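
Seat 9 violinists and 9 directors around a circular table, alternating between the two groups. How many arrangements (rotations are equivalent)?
Fix one of the violinists: (9-1)! ways for the remaining violinists, × 9! ways for the directors = 40320 × 362880 = 14631321600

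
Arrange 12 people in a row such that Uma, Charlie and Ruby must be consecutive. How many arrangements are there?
Treat the 3 as one block: (12-3+1)! × 3! = 3628800 × 6 = 21772800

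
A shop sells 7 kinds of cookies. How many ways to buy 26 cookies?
C(26+7-1, 7-1) = C(32, 6) = 906192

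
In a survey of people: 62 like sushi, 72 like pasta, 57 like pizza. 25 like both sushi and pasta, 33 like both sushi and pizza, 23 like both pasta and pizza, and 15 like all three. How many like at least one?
|A∪B∪C| = 62+72+57-25-33-23+15 = 125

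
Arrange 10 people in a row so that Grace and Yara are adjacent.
Treat as block: (10-1)! × 2! = 362880 × 2 = 725760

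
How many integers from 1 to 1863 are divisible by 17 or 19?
⌊1863/17⌋ + ⌊1863/19⌋ - ⌊1863/323⌋ = 109 + 98 - 5 = 202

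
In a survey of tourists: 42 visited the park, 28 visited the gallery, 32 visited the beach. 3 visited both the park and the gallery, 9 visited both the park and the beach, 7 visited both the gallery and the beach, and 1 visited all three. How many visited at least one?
|A∪B∪C| = 42+28+32-3-9-7+1 = 84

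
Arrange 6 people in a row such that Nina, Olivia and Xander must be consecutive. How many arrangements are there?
Treat the 3 as one block: (6-3+1)! × 3! = 24 × 6 = 144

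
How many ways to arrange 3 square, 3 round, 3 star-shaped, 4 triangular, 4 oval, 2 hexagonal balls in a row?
19! / (3! × 3! × 3! × 4! × 4! × 2!) = 488864376000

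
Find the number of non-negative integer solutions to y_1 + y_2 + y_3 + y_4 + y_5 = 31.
C(31+5-1, 5-1) = C(35, 4) = 52360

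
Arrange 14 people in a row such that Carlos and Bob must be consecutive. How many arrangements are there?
Treat the 2 as one block: (14-2+1)! × 2! = 6227020800 × 2 = 12454041600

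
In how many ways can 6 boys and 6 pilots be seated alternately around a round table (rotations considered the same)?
Fix one of the boys: (6-1)! ways for the remaining boys, × 6! ways for the pilots = 120 × 720 = 86400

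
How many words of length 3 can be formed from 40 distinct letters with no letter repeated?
P(40,3) = 40!/(40-3)! = 59280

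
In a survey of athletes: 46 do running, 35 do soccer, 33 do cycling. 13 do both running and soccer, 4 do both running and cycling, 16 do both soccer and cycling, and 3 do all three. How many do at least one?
|A∪B∪C| = 46+35+33-13-4-16+3 = 84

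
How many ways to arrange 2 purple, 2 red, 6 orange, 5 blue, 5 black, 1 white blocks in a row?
21! / (2! × 2! × 6! × 5! × 5! × 1!) = 1231938227520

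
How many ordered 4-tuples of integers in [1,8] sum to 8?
Coefficient of x^8 in (x + x² + ... + x^8)^4. By inclusion-exclusion on dice exceeding 8: Σ_j (-1)^j C(4,j)·C(8-1-8j, 3) = C(4,0)·C(7,3) = 1·35 = 35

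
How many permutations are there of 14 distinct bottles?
14! = 87178291200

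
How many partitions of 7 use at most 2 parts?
By conjugation, equals partitions of 7 into parts ≤ 2. Let r_j(i) = number of partitions of i into parts ≤ j, for i = 0..7. r_1(i) = 1 for all i; r_j(i) = r_{j-1}(i) + r_j(i-j). Rows j = 2..2: ≤2: 1 1 2 2 3 3 4 4. r_2(7) = 4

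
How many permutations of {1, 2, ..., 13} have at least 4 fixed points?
Exactly j fixed points: C(13,j)·!(13-j); sum over j ≥ 4 (derangement numbers via !m = (m-1)·(!(m-1) + !(m-2)): !0..!9 = 1, 0, 1, 2, 9, 44, 265, 1854, 14833, 133496). Σ_{j=4}^{13} C(13,j)·!(13-j) = C(13,4)·!9 + C(13,5)·!8 + C(13,6)·!7 + C(13,7)·!6 + C(13,8)·!5 + C(13,9)·!4 + C(13,10)·!3 + C(13,11)·!2 + C(13,12)·!1 + C(13,13)·!0 = 715·133496 + 1287·14833 + 1716·1854 + 1716·265 + 1287·44 + 715·9 + 286·2 + 78·1 + 13·0 + 1·1 = 118239629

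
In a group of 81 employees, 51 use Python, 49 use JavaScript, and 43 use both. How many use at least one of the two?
|A∪B| = |A| + |B| - |A∩B| = 51 + 49 - 43 = 57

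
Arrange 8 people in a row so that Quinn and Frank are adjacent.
Treat as block: (8-1)! × 2! = 5040 × 2 = 10080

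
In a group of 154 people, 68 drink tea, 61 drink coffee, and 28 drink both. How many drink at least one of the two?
|A∪B| = |A| + |B| - |A∩B| = 68 + 61 - 28 = 101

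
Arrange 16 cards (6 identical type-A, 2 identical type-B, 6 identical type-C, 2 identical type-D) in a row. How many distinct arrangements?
16! / (6! × 2! × 6! × 2!) = 10090080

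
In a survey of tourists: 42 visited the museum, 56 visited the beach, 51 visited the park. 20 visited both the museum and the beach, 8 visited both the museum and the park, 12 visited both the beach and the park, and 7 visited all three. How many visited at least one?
|A∪B∪C| = 42+56+51-20-8-12+7 = 116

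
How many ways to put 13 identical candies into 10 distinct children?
C(13+10-1, 10-1) = C(22, 9) = 497420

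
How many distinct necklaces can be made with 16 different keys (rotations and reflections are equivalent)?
(16-1)!/2 = 1307674368000/2 = 653837184000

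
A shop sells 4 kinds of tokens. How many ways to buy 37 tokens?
C(37+4-1, 4-1) = C(40, 3) = 9880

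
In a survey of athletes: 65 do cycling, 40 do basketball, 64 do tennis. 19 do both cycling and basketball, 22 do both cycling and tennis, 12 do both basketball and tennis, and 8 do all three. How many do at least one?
|A∪B∪C| = 65+40+64-19-22-12+8 = 124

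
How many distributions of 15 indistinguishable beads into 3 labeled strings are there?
C(15+3-1, 3-1) = C(17, 2) = 136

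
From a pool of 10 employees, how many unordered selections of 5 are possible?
C(10,5) = 10!/(5!×5!) = 252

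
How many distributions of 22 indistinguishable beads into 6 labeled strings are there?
C(22+6-1, 6-1) = C(27, 5) = 80730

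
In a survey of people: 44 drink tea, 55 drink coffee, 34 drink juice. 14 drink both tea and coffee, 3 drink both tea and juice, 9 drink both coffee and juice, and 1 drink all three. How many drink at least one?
|A∪B∪C| = 44+55+34-14-3-9+1 = 108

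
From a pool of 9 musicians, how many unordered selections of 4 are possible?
C(9,4) = 9!/(4!×5!) = 126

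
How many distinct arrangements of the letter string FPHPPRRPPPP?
11! / (1! × 1! × 7! × 2!) = 3960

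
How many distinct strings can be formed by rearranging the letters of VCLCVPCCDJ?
10! / (4! × 1! × 1! × 1! × 1! × 2!) = 75600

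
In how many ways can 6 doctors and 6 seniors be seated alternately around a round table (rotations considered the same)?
Fix one of the doctors: (6-1)! ways for the remaining doctors, × 6! ways for the seniors = 120 × 720 = 86400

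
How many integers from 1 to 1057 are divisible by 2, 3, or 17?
⌊1057/2⌋+⌊1057/3⌋+⌊1057/17⌋ - ⌊1057/6⌋-⌊1057/34⌋-⌊1057/51⌋ + ⌊1057/102⌋ = 528+352+62 - 176-31-20 + 10 = 725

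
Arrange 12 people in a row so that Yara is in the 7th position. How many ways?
Fix one position: (12-1)! = 39916800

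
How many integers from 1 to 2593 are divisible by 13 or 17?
⌊2593/13⌋ + ⌊2593/17⌋ - ⌊2593/221⌋ = 199 + 152 - 11 = 340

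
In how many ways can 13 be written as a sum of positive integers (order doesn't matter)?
Pentagonal recurrence p(n) = p(n-1) + p(n-2) - p(n-5) - p(n-7) + p(n-12) + p(n-15) - ... gives p(0..12) = 1, 1, 2, 3, 5, 7, 11, 15, 22, 30, 42, 56, 77. p(13) = p(12) + p(11) - p(8) - p(6) + p(1) = 77 + 56 - 22 - 11 + 1 = 101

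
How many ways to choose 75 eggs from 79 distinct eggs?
C(79,75) = 79!/(75!×4!) = 1502501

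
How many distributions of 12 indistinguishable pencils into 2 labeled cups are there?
C(12+2-1, 2-1) = C(13, 1) = 13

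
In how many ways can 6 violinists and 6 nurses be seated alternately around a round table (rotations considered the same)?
Fix one of the violinists: (6-1)! ways for the remaining violinists, × 6! ways for the nurses = 120 × 720 = 86400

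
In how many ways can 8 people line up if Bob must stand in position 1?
Fix one position: (8-1)! = 5040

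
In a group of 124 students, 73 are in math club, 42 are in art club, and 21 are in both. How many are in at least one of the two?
|A∪B| = |A| + |B| - |A∩B| = 73 + 42 - 21 = 94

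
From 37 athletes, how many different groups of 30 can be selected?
C(37,30) = 37!/(30!×7!) = 10295472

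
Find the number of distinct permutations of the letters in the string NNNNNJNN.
8! / (1! × 7!) = 8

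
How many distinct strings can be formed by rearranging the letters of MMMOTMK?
7! / (1! × 1! × 1! × 4!) = 210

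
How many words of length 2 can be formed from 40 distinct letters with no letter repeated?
P(40,2) = 40!/(40-2)! = 1560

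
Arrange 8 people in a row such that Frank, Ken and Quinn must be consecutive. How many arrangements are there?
Treat the 3 as one block: (8-3+1)! × 3! = 720 × 6 = 4320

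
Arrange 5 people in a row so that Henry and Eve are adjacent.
Treat as block: (5-1)! × 2! = 24 × 2 = 48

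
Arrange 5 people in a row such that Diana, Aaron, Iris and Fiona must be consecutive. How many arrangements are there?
Treat the 4 as one block: (5-4+1)! × 4! = 2 × 24 = 48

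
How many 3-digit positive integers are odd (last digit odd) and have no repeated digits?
Last∈{1,3,5,7,9}. Last=0: 0. Last nonzero: 5×8×P(8,1) = 320. Total = 320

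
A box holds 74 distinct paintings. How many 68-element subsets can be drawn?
C(74,68) = 74!/(68!×6!) = 185250786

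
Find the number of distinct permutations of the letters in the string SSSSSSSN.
8! / (7! × 1!) = 8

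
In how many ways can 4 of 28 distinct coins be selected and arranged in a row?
P(28,4) = 28!/(28-4)! = 491400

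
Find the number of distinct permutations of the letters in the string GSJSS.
5! / (1! × 3! × 1!) = 20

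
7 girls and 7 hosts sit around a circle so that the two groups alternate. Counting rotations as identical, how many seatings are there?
Fix one of the girls: (7-1)! ways for the remaining girls, × 7! ways for the hosts = 720 × 5040 = 3628800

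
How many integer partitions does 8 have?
Pentagonal recurrence p(n) = p(n-1) + p(n-2) - p(n-5) - p(n-7) + p(n-12) + p(n-15) - ... gives p(0..7) = 1, 1, 2, 3, 5, 7, 11, 15. p(8) = p(7) + p(6) - p(3) - p(1) = 15 + 11 - 3 - 1 = 22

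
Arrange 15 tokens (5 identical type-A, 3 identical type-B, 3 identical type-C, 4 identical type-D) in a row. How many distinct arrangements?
15! / (5! × 3! × 3! × 4!) = 12612600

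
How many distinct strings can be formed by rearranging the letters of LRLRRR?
6! / (2! × 4!) = 15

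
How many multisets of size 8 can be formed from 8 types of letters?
C(8+8-1, 8-1) = C(15, 7) = 6435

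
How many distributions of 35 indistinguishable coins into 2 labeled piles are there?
C(35+2-1, 2-1) = C(36, 1) = 36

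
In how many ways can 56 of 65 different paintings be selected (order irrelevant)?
C(65,56) = 65!/(56!×9!) = 31966749880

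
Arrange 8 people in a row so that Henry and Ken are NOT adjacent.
Total - adjacent = 8! - (8-1)!×2 = 40320 - 10080 = 30240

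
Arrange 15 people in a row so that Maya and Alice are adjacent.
Treat as block: (15-1)! × 2! = 87178291200 × 2 = 174356582400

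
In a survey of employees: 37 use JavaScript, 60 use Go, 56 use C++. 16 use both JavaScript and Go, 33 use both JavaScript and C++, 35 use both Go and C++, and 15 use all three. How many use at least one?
|A∪B∪C| = 37+60+56-16-33-35+15 = 84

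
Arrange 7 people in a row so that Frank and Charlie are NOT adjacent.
Total - adjacent = 7! - (7-1)!×2 = 5040 - 1440 = 3600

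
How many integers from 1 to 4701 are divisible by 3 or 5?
⌊4701/3⌋ + ⌊4701/5⌋ - ⌊4701/15⌋ = 1567 + 940 - 313 = 2194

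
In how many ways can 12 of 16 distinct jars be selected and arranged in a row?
P(16,12) = 16!/(16-12)! = 871782912000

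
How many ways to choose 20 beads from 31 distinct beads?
C(31,20) = 31!/(20!×11!) = 84672315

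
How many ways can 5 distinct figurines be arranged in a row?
5! = 120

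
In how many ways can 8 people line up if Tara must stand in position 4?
Fix one position: (8-1)! = 5040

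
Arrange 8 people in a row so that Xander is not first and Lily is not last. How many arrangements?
By inclusion-exclusion: 8! - 2×(8-1)! + (8-2)! = 40320 - 10080 + 720 = 30960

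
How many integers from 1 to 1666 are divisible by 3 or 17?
⌊1666/3⌋ + ⌊1666/17⌋ - ⌊1666/51⌋ = 555 + 98 - 32 = 621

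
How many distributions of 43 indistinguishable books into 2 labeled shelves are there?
C(43+2-1, 2-1) = C(44, 1) = 44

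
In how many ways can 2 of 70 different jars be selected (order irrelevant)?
C(70,2) = 70!/(2!×68!) = 2415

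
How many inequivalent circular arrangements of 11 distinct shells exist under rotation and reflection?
(11-1)!/2 = 3628800/2 = 1814400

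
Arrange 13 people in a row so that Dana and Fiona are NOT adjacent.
Total - adjacent = 13! - (13-1)!×2 = 6227020800 - 958003200 = 5269017600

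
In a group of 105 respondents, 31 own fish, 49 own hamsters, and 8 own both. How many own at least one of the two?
|A∪B| = |A| + |B| - |A∩B| = 31 + 49 - 8 = 72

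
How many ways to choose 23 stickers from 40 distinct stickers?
C(40,23) = 40!/(23!×17!) = 88732378800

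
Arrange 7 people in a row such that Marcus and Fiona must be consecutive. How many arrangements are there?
Treat the 2 as one block: (7-2+1)! × 2! = 720 × 2 = 1440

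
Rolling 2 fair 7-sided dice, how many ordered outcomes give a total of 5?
Coefficient of x^5 in (x + x² + ... + x^7)^2. By inclusion-exclusion on dice exceeding 7: Σ_j (-1)^j C(2,j)·C(5-1-7j, 1) = C(2,0)·C(4,1) = 1·4 = 4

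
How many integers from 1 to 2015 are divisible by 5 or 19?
⌊2015/5⌋ + ⌊2015/19⌋ - ⌊2015/95⌋ = 403 + 106 - 21 = 488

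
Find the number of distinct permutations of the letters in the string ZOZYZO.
6! / (3! × 2! × 1!) = 60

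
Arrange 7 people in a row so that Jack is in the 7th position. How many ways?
Fix one position: (7-1)! = 720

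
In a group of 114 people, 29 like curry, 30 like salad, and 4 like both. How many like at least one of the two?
|A∪B| = |A| + |B| - |A∩B| = 29 + 30 - 4 = 55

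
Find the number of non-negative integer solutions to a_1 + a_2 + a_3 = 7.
C(7+3-1, 3-1) = C(9, 2) = 36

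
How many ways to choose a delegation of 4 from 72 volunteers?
C(72,4) = 72!/(4!×68!) = 1028790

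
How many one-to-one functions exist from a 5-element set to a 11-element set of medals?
P(11,5) = 11!/(11-5)! = 55440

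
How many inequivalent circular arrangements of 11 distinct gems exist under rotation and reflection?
(11-1)!/2 = 3628800/2 = 1814400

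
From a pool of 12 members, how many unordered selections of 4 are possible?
C(12,4) = 12!/(4!×8!) = 495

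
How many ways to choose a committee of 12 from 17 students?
C(17,12) = 17!/(12!×5!) = 6188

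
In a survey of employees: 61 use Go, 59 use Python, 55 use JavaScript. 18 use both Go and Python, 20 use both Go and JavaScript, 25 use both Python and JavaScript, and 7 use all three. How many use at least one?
|A∪B∪C| = 61+59+55-18-20-25+7 = 119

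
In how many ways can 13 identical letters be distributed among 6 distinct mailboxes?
C(13+6-1, 6-1) = C(18, 5) = 8568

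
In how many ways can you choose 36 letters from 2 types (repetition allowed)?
C(36+2-1, 2-1) = C(37, 1) = 37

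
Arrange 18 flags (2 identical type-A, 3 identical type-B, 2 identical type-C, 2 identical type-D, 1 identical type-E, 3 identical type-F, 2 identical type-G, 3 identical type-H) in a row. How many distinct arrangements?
18! / (2! × 3! × 2! × 2! × 1! × 3! × 2! × 3!) = 1852538688000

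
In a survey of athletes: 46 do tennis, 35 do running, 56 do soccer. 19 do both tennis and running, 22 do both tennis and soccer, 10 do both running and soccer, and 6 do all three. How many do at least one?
|A∪B∪C| = 46+35+56-19-22-10+6 = 92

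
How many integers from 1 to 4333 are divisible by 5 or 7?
⌊4333/5⌋ + ⌊4333/7⌋ - ⌊4333/35⌋ = 866 + 619 - 123 = 1362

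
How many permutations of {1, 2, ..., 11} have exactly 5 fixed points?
Choose the 5 fixed points C(11,5) = 462, derange the rest: !6 = Σ_{j=0}^{6} (-1)^j·6!/j! = 720 - 720 + 360 - 120 + 30 - 6 + 1 = 265. Product = 462 × 265 = 122430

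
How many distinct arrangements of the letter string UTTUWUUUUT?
10! / (6! × 1! × 3!) = 840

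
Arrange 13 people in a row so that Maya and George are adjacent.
Treat as block: (13-1)! × 2! = 479001600 × 2 = 958003200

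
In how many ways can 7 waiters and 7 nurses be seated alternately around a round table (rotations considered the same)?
Fix one of the waiters: (7-1)! ways for the remaining waiters, × 7! ways for the nurses = 720 × 5040 = 3628800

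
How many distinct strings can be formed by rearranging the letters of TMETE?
5! / (2! × 1! × 2!) = 30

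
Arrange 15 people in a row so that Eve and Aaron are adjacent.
Treat as block: (15-1)! × 2! = 87178291200 × 2 = 174356582400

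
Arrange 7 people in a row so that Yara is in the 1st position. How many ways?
Fix one position: (7-1)! = 720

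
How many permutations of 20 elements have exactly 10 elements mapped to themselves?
Choose the 10 fixed points C(20,10) = 184756, derange the rest: !10 = Σ_{j=0}^{10} (-1)^j·10!/j! = 3628800 - 3628800 + 1814400 - 604800 + 151200 - 30240 + 5040 - 720 + 90 - 10 + 1 = 1334961. Product = 184756 × 1334961 = 246642054516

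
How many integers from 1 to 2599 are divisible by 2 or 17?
⌊2599/2⌋ + ⌊2599/17⌋ - ⌊2599/34⌋ = 1299 + 152 - 76 = 1375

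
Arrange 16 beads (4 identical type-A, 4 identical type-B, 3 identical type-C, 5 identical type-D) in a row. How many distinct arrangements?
16! / (4! × 4! × 3! × 5!) = 50450400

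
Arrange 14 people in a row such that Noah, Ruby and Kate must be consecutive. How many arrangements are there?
Treat the 3 as one block: (14-3+1)! × 3! = 479001600 × 6 = 2874009600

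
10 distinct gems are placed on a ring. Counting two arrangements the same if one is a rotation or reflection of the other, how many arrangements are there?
(10-1)!/2 = 362880/2 = 181440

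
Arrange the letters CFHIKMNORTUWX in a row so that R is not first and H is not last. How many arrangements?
By inclusion-exclusion: 13! - 2×(13-1)! + (13-2)! = 6227020800 - 958003200 + 39916800 = 5308934400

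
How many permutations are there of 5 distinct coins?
5! = 120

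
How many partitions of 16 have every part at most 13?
Let r_j(i) = number of partitions of i into parts ≤ j, for i = 0..16. r_1(i) = 1 for all i; r_j(i) = r_{j-1}(i) + r_j(i-j). Rows j = 2..13: ≤2: 1 1 2 2 3 3 4 4 5 5 6 6 7 7 8 8 9; ≤3: 1 1 2 3 4 5 7 8 10 12 14 16 19 21 24 27 30; ≤4: 1 1 2 3 5 6 9 11 15 18 23 27 34 39 47 54 64; ≤5: 1 1 2 3 5 7 10 13 18 23 30 37 47 57 70 84 101; ≤6: 1 1 2 3 5 7 11 14 20 26 35 44 58 71 90 110 136; ≤7: 1 1 2 3 5 7 11 15 21 28 38 49 65 82 105 131 164; ≤8: 1 1 2 3 5 7 11 15 22 29 40 52 70 89 116 146 186; ≤9: 1 1 2 3 5 7 11 15 22 30 41 54 73 94 123 157 201; ≤10: 1 1 2 3 5 7 11 15 22 30 42 55 75 97 128 164 212; ≤11: 1 1 2 3 5 7 11 15 22 30 42 56 76 99 131 169 219; ≤12: 1 1 2 3 5 7 11 15 22 30 42 56 77 100 133 172 224; ≤13: 1 1 2 3 5 7 11 15 22 30 42 56 77 101 134 174 227. r_13(16) = 227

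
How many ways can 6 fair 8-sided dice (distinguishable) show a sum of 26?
Coefficient of x^26 in (x + x² + ... + x^8)^6. By inclusion-exclusion on dice exceeding 8: Σ_j (-1)^j C(6,j)·C(26-1-8j, 5) = C(6,0)·C(25,5) - C(6,1)·C(17,5) + C(6,2)·C(9,5) = 1·53130 - 6·6188 + 15·126 = 17892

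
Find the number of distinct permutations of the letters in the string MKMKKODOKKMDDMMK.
16! / (6! × 3! × 5! × 2!) = 20180160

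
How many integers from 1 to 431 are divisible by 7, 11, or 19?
⌊431/7⌋+⌊431/11⌋+⌊431/19⌋ - ⌊431/77⌋-⌊431/133⌋-⌊431/209⌋ + ⌊431/1463⌋ = 61+39+22 - 5-3-2 + 0 = 112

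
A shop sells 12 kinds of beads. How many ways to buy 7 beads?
C(7+12-1, 12-1) = C(18, 11) = 31824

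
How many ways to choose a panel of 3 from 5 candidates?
C(5,3) = 5!/(3!×2!) = 10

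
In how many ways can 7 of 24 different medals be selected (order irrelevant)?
C(24,7) = 24!/(7!×17!) = 346104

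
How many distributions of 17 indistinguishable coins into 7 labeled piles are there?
C(17+7-1, 7-1) = C(23, 6) = 100947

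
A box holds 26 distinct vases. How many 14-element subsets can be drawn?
C(26,14) = 26!/(14!×12!) = 9657700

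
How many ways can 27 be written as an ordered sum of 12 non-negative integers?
C(27+12-1, 12-1) = C(38, 11) = 1203322288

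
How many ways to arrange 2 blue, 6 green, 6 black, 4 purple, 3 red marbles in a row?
21! / (2! × 6! × 6! × 4! × 3!) = 342205063200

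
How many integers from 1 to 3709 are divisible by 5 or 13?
⌊3709/5⌋ + ⌊3709/13⌋ - ⌊3709/65⌋ = 741 + 285 - 57 = 969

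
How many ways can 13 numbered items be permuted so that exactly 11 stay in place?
Choose the 11 fixed points C(13,11) = 78, derange the rest: !2 = Σ_{j=0}^{2} (-1)^j·2!/j! = 2 - 2 + 1 = 1. Product = 78 × 1 = 78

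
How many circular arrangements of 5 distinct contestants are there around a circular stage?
Circular: fix one position, arrange the rest. (5-1)! = 24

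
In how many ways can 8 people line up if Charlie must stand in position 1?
Fix one position: (8-1)! = 5040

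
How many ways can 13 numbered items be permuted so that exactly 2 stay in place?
Choose the 2 fixed points C(13,2) = 78, derange the rest: !11 = Σ_{j=0}^{11} (-1)^j·11!/j! = 39916800 - 39916800 + 19958400 - 6652800 + 1663200 - 332640 + 55440 - 7920 + 990 - 110 + 11 - 1 = 14684570. Product = 78 × 14684570 = 1145396460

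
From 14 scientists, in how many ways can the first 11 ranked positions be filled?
P(14,11) = 14!/(14-11)! = 14529715200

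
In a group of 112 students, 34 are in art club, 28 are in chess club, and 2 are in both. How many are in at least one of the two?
|A∪B| = |A| + |B| - |A∩B| = 34 + 28 - 2 = 60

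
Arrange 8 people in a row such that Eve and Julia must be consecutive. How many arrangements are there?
Treat the 2 as one block: (8-2+1)! × 2! = 5040 × 2 = 10080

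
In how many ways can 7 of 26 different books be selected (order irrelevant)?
C(26,7) = 26!/(7!×19!) = 657800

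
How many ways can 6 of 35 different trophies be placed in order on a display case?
P(35,6) = 35!/(35-6)! = 1168675200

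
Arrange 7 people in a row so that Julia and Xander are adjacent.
Treat as block: (7-1)! × 2! = 720 × 2 = 1440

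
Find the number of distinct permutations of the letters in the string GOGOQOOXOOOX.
12! / (2! × 7! × 1! × 2!) = 23760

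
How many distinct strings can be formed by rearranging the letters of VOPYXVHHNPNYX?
13! / (2! × 2! × 2! × 2! × 1! × 2! × 2!) = 97297200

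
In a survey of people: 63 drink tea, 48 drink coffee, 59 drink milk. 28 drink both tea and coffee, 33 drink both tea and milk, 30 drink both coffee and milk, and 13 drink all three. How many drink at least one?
|A∪B∪C| = 63+48+59-28-33-30+13 = 92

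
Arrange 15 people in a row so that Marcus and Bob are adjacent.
Treat as block: (15-1)! × 2! = 87178291200 × 2 = 174356582400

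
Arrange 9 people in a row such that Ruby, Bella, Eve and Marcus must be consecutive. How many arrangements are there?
Treat the 4 as one block: (9-4+1)! × 4! = 720 × 24 = 17280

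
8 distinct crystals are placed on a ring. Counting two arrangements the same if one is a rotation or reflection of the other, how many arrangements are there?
(8-1)!/2 = 5040/2 = 2520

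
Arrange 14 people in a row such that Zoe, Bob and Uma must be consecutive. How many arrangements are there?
Treat the 3 as one block: (14-3+1)! × 3! = 479001600 × 6 = 2874009600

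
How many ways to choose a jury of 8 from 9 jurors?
C(9,8) = 9!/(8!×1!) = 9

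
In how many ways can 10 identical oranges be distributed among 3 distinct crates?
C(10+3-1, 3-1) = C(12, 2) = 66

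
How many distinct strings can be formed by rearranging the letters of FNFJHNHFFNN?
11! / (1! × 4! × 2! × 4!) = 34650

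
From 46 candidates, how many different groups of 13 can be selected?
C(46,13) = 46!/(13!×33!) = 101766230790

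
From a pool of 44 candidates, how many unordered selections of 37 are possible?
C(44,37) = 44!/(37!×7!) = 38320568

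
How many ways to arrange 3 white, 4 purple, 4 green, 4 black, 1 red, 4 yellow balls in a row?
20! / (3! × 4! × 4! × 4! × 1! × 4!) = 1222160940000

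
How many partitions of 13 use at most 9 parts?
By conjugation, equals partitions of 13 into parts ≤ 9. Let r_j(i) = number of partitions of i into parts ≤ j, for i = 0..13. r_1(i) = 1 for all i; r_j(i) = r_{j-1}(i) + r_j(i-j). Rows j = 2..9: ≤2: 1 1 2 2 3 3 4 4 5 5 6 6 7 7; ≤3: 1 1 2 3 4 5 7 8 10 12 14 16 19 21; ≤4: 1 1 2 3 5 6 9 11 15 18 23 27 34 39; ≤5: 1 1 2 3 5 7 10 13 18 23 30 37 47 57; ≤6: 1 1 2 3 5 7 11 14 20 26 35 44 58 71; ≤7: 1 1 2 3 5 7 11 15 21 28 38 49 65 82; ≤8: 1 1 2 3 5 7 11 15 22 29 40 52 70 89; ≤9: 1 1 2 3 5 7 11 15 22 30 41 54 73 94. r_9(13) = 94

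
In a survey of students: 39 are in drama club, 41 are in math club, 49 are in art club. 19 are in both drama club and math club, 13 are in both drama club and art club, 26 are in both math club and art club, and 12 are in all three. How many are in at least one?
|A∪B∪C| = 39+41+49-19-13-26+12 = 83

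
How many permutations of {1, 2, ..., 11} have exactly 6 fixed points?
Choose the 6 fixed points C(11,6) = 462, derange the rest: !5 = Σ_{j=0}^{5} (-1)^j·5!/j! = 120 - 120 + 60 - 20 + 5 - 1 = 44. Product = 462 × 44 = 20328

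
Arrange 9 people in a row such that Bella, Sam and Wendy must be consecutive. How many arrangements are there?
Treat the 3 as one block: (9-3+1)! × 3! = 5040 × 6 = 30240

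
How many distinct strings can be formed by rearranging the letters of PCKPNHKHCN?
10! / (2! × 2! × 2! × 2! × 2!) = 113400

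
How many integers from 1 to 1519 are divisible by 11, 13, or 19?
⌊1519/11⌋+⌊1519/13⌋+⌊1519/19⌋ - ⌊1519/143⌋-⌊1519/209⌋-⌊1519/247⌋ + ⌊1519/2717⌋ = 138+116+79 - 10-7-6 + 0 = 310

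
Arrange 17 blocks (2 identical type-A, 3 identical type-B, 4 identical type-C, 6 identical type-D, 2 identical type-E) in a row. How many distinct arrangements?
17! / (2! × 3! × 4! × 6! × 2!) = 857656800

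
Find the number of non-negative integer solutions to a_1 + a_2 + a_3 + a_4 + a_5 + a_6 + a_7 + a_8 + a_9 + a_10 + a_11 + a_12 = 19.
C(19+12-1, 12-1) = C(30, 11) = 54627300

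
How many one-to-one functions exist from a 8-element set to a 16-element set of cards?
P(16,8) = 16!/(16-8)! = 518918400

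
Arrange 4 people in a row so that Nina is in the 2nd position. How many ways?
Fix one position: (4-1)! = 6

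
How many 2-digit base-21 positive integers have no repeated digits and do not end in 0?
Last digit: 20 nonzero choices. First digit: 19 (nonzero, ≠last). Middle 0: P(19,0) = 1. Total = 380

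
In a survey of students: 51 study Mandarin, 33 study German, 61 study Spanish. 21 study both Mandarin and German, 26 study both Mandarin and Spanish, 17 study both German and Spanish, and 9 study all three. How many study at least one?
|A∪B∪C| = 51+33+61-21-26-17+9 = 90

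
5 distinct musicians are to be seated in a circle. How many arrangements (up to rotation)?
Circular: fix one position, arrange the rest. (5-1)! = 24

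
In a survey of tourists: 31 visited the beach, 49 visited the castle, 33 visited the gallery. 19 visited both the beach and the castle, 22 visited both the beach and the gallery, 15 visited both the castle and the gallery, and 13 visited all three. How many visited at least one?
|A∪B∪C| = 31+49+33-19-22-15+13 = 70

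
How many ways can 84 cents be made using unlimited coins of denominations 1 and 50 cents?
Coefficient of x^84 in 1/(1-x^1) · 1/(1-x^50). Use j coins of 50 for j = 0..⌊84/50⌋ = 1, the rest in 1s: 1 + 1 = 2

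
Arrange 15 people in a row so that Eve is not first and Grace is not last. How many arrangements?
By inclusion-exclusion: 15! - 2×(15-1)! + (15-2)! = 1307674368000 - 174356582400 + 6227020800 = 1139544806400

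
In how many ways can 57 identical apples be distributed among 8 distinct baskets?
C(57+8-1, 8-1) = C(64, 7) = 621216192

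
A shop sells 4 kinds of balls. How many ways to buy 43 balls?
C(43+4-1, 4-1) = C(46, 3) = 15180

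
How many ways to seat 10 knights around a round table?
Circular: fix one position, arrange the rest. (10-1)! = 362880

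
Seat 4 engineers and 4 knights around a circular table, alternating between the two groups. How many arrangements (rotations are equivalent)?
Fix one of the engineers: (4-1)! ways for the remaining engineers, × 4! ways for the knights = 6 × 24 = 144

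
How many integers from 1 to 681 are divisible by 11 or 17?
⌊681/11⌋ + ⌊681/17⌋ - ⌊681/187⌋ = 61 + 40 - 3 = 98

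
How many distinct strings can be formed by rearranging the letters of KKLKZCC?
7! / (2! × 3! × 1! × 1!) = 420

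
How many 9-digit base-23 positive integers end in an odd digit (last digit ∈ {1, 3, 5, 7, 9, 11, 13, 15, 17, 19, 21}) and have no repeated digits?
Last∈{1,3,5,7,9,11,13,15,17,19,21}. Last=0: 0. Last nonzero: 11×21×P(21,7) = 135377827200. Total = 135377827200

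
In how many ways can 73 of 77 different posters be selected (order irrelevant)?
C(77,73) = 77!/(73!×4!) = 1353275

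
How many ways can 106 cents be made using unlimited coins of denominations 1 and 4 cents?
Coefficient of x^106 in 1/(1-x^1) · 1/(1-x^4). Use j coins of 4 for j = 0..⌊106/4⌋ = 26, the rest in 1s: 26 + 1 = 27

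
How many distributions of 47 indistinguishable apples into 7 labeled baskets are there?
C(47+7-1, 7-1) = C(53, 6) = 22957480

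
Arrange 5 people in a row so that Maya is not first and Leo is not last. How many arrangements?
By inclusion-exclusion: 5! - 2×(5-1)! + (5-2)! = 120 - 48 + 6 = 78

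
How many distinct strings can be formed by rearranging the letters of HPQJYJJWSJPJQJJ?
15! / (1! × 1! × 2! × 2! × 7! × 1! × 1!) = 64864800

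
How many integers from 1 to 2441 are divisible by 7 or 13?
⌊2441/7⌋ + ⌊2441/13⌋ - ⌊2441/91⌋ = 348 + 187 - 26 = 509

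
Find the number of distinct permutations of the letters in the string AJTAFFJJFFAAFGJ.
15! / (4! × 5! × 4! × 1! × 1!) = 18918900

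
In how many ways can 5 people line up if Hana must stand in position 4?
Fix one position: (5-1)! = 24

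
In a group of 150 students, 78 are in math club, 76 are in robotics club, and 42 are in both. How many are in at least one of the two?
|A∪B| = |A| + |B| - |A∩B| = 78 + 76 - 42 = 112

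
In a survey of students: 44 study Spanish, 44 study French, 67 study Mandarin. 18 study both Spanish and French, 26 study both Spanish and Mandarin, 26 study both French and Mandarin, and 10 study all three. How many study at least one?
|A∪B∪C| = 44+44+67-18-26-26+10 = 95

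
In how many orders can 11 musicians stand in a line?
11! = 39916800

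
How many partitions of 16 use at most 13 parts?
By conjugation, equals partitions of 16 into parts ≤ 13. Let r_j(i) = number of partitions of i into parts ≤ j, for i = 0..16. r_1(i) = 1 for all i; r_j(i) = r_{j-1}(i) + r_j(i-j). Rows j = 2..13: ≤2: 1 1 2 2 3 3 4 4 5 5 6 6 7 7 8 8 9; ≤3: 1 1 2 3 4 5 7 8 10 12 14 16 19 21 24 27 30; ≤4: 1 1 2 3 5 6 9 11 15 18 23 27 34 39 47 54 64; ≤5: 1 1 2 3 5 7 10 13 18 23 30 37 47 57 70 84 101; ≤6: 1 1 2 3 5 7 11 14 20 26 35 44 58 71 90 110 136; ≤7: 1 1 2 3 5 7 11 15 21 28 38 49 65 82 105 131 164; ≤8: 1 1 2 3 5 7 11 15 22 29 40 52 70 89 116 146 186; ≤9: 1 1 2 3 5 7 11 15 22 30 41 54 73 94 123 157 201; ≤10: 1 1 2 3 5 7 11 15 22 30 42 55 75 97 128 164 212; ≤11: 1 1 2 3 5 7 11 15 22 30 42 56 76 99 131 169 219; ≤12: 1 1 2 3 5 7 11 15 22 30 42 56 77 100 133 172 224; ≤13: 1 1 2 3 5 7 11 15 22 30 42 56 77 101 134 174 227. r_13(16) = 227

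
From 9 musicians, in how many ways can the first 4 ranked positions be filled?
P(9,4) = 9!/(9-4)! = 3024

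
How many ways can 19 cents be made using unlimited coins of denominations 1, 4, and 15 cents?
Coefficient of x^19 in 1/(1-x^1) · 1/(1-x^4) · 1/(1-x^15). Case on j = number of 15-cent coins (j = 0..1); remainder r = 19 - 15j is made from {1,4} in ⌊r/4⌋+1 ways. r = 19, 4 → 5 + 2 = 7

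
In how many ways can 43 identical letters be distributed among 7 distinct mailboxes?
C(43+7-1, 7-1) = C(49, 6) = 13983816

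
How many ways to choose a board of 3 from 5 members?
C(5,3) = 5!/(3!×2!) = 10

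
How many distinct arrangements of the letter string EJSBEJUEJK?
10! / (3! × 1! × 1! × 1! × 3! × 1!) = 100800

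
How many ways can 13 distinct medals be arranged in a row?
13! = 6227020800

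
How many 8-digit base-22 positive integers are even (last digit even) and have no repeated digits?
Last∈{0,2,4,6,8,10,12,14,16,18,20}. Last=0: 586051200. Last nonzero: 10×20×P(20,6) = 5581440000. Total = 6167491200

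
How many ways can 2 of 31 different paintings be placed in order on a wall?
P(31,2) = 31!/(31-2)! = 930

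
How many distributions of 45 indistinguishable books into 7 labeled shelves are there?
C(45+7-1, 7-1) = C(51, 6) = 18009460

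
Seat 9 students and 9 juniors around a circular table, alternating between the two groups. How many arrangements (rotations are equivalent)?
Fix one of the students: (9-1)! ways for the remaining students, × 9! ways for the juniors = 40320 × 362880 = 14631321600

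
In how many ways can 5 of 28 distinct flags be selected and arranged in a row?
P(28,5) = 28!/(28-5)! = 11793600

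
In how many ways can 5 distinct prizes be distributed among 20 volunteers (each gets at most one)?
P(20,5) = 20!/(20-5)! = 1860480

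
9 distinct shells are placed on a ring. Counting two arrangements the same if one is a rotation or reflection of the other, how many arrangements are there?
(9-1)!/2 = 40320/2 = 20160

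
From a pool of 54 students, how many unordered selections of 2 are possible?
C(54,2) = 54!/(2!×52!) = 1431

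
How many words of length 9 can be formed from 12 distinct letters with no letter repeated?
P(12,9) = 12!/(12-9)! = 79833600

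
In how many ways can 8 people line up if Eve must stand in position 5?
Fix one position: (8-1)! = 5040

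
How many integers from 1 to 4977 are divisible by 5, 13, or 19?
⌊4977/5⌋+⌊4977/13⌋+⌊4977/19⌋ - ⌊4977/65⌋-⌊4977/95⌋-⌊4977/247⌋ + ⌊4977/1235⌋ = 995+382+261 - 76-52-20 + 4 = 1494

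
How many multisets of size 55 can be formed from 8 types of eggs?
C(55+8-1, 8-1) = C(62, 7) = 491796152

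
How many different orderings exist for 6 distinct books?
6! = 720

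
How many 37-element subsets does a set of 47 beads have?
C(47,37) = 47!/(37!×10!) = 5178066751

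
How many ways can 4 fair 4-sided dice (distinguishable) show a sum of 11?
Coefficient of x^11 in (x + x² + ... + x^4)^4. By inclusion-exclusion on dice exceeding 4: Σ_j (-1)^j C(4,j)·C(11-1-4j, 3) = C(4,0)·C(10,3) - C(4,1)·C(6,3) = 1·120 - 4·20 = 40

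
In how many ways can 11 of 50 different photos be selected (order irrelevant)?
C(50,11) = 50!/(11!×39!) = 37353738800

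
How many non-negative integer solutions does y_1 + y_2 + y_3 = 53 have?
C(53+3-1, 3-1) = C(55, 2) = 1485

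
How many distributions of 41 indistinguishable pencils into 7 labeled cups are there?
C(41+7-1, 7-1) = C(47, 6) = 10737573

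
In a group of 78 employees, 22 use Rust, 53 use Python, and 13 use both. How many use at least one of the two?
|A∪B| = |A| + |B| - |A∩B| = 22 + 53 - 13 = 62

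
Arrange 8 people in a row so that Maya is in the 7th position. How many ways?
Fix one position: (8-1)! = 5040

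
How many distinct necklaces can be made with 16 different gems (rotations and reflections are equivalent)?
(16-1)!/2 = 1307674368000/2 = 653837184000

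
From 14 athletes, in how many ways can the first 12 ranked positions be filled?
P(14,12) = 14!/(14-12)! = 43589145600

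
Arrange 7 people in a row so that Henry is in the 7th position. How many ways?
Fix one position: (7-1)! = 720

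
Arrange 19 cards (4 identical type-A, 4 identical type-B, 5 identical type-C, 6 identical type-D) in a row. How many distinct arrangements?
19! / (4! × 4! × 5! × 6!) = 2444321880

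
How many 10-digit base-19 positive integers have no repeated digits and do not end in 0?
Last digit: 18 nonzero choices. First digit: 17 (nonzero, ≠last). Middle 8: P(17,8) = 980179200. Total = 299934835200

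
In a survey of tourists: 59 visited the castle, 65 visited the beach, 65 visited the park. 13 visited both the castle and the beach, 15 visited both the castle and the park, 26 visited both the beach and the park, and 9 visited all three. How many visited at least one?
|A∪B∪C| = 59+65+65-13-15-26+9 = 144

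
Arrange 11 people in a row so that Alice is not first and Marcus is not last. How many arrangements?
By inclusion-exclusion: 11! - 2×(11-1)! + (11-2)! = 39916800 - 7257600 + 362880 = 33022080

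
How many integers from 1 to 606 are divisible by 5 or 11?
⌊606/5⌋ + ⌊606/11⌋ - ⌊606/55⌋ = 121 + 55 - 11 = 165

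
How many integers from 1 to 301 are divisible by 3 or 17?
⌊301/3⌋ + ⌊301/17⌋ - ⌊301/51⌋ = 100 + 17 - 5 = 112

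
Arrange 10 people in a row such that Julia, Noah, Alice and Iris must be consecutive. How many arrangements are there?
Treat the 4 as one block: (10-4+1)! × 4! = 5040 × 24 = 120960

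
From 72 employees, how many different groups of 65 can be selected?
C(72,65) = 72!/(65!×7!) = 1473109704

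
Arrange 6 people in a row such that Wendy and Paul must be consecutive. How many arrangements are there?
Treat the 2 as one block: (6-2+1)! × 2! = 120 × 2 = 240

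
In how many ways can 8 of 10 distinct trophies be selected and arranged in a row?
P(10,8) = 10!/(10-8)! = 1814400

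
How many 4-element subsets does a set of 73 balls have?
C(73,4) = 73!/(4!×69!) = 1088430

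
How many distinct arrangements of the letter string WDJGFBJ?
7! / (1! × 1! × 1! × 2! × 1! × 1!) = 2520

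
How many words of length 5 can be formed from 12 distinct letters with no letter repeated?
P(12,5) = 12!/(12-5)! = 95040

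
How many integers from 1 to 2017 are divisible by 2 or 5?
⌊2017/2⌋ + ⌊2017/5⌋ - ⌊2017/10⌋ = 1008 + 403 - 201 = 1210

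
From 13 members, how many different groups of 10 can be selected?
C(13,10) = 13!/(10!×3!) = 286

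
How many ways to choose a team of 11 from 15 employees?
C(15,11) = 15!/(11!×4!) = 1365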